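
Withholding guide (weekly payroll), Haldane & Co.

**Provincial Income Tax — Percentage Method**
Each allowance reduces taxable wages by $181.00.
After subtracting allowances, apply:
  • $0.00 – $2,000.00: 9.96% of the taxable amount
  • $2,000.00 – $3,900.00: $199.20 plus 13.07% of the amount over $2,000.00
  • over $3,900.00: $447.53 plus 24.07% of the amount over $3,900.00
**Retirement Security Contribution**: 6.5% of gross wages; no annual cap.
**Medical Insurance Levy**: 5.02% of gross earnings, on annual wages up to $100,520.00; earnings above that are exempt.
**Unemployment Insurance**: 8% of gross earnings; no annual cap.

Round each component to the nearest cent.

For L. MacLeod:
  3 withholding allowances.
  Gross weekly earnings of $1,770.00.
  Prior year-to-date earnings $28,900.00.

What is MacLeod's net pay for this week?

Provincial Income Tax: taxable = $1,770.00 − 3×$181.00 = $1,227.00
  9.96% × $1,227.00 = $122.21
Retirement Security Contribution: 6.5% × $1,770.00 = $115.05
Medical Insurance Levy: 5.02% × $1,770.00 = $88.85
Unemployment Insurance: 8% × $1,770.00 = $141.60
Total withheld: $122.21 + $115.05 + $88.85 + $141.60 = $467.71
Net pay: $1,770.00 − $467.71 = $1,302.29

$1,302.29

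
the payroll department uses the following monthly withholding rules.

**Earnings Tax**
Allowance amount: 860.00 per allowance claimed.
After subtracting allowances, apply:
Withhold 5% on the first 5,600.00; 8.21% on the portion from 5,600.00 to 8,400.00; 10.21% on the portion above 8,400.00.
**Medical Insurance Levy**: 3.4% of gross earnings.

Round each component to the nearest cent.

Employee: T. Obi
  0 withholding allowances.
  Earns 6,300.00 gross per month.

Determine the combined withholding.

551.67

Earnings Tax: taxable = 6,300.00
  280.00 + 8.21% × (6,300.00 − 5,600.00) = 280.00 + 8.21% × 700.00 = 337.47
Medical Insurance Levy: 3.4% × 6,300.00 = 214.20
Total: 337.47 + 214.20 = 551.67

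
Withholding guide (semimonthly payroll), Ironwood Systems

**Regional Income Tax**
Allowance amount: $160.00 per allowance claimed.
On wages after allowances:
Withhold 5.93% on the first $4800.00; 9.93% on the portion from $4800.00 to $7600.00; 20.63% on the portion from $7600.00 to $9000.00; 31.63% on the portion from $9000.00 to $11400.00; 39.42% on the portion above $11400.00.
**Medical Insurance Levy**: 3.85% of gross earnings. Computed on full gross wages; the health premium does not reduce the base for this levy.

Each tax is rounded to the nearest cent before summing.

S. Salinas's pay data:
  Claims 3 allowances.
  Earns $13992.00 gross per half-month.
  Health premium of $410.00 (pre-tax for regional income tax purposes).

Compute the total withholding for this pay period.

$2820.24

Regional Income Tax: taxable = $13992.00 − $410.00 − 3×$160.00 = $13102.00
  $1610.62 + 39.42% × ($13102.00 − $11400.00) = $1610.62 + 39.42% × $1702.00 = $2281.55
Medical Insurance Levy: 3.85% × $13992.00 = $538.69
Total: $2281.55 + $538.69 = $2820.24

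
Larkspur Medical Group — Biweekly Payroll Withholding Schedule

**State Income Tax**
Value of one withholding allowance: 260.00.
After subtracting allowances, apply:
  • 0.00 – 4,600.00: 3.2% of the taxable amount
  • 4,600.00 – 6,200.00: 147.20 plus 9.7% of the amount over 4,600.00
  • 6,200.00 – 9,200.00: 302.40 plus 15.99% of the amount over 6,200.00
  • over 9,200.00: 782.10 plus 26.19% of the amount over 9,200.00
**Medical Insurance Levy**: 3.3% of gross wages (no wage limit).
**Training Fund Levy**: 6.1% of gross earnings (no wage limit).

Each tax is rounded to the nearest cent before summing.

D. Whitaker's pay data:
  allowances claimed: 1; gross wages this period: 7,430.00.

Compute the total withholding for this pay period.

State Income Tax: taxable = 7,430.00 − 1×260.00 = 7,170.00
  302.40 + 15.99% × (7,170.00 − 6,200.00) = 302.40 + 15.99% × 970.00 = 457.50
Medical Insurance Levy: 3.3% × 7,430.00 = 245.19
Training Fund Levy: 6.1% × 7,430.00 = 453.23
Total: 457.50 + 245.19 + 453.23 = 1,155.92

1,155.92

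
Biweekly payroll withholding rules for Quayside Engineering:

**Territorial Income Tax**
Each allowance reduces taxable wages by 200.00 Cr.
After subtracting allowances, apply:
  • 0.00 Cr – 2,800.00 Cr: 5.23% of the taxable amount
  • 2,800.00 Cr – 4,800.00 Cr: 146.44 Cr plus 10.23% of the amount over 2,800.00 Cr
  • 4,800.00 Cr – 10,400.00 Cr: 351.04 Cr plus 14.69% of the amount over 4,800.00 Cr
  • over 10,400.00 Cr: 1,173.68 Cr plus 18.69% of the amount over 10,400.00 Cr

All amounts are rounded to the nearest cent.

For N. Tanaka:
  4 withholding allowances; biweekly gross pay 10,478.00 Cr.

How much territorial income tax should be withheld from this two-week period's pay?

Territorial Income Tax: taxable = 10,478.00 Cr − 4×200.00 Cr = 9,678.00 Cr
  351.04 Cr + 14.69% × (9,678.00 Cr − 4,800.00 Cr) = 351.04 Cr + 14.69% × 4,878.00 Cr = 1,067.62 Cr

1,067.62 Cr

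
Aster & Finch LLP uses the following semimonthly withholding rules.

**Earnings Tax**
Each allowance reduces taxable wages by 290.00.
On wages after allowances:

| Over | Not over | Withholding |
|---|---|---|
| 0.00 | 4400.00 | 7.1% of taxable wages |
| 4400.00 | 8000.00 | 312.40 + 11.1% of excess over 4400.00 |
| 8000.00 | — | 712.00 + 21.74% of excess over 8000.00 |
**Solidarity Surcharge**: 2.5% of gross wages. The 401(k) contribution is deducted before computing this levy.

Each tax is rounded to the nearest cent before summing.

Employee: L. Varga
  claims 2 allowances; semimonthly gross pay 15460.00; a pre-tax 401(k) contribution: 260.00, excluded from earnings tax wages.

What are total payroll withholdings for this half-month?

Earnings Tax: taxable = 15460.00 − 260.00 − 2×290.00 = 14620.00
  712.00 + 21.74% × (14620.00 − 8000.00) = 712.00 + 21.74% × 6620.00 = 2151.19
Solidarity Surcharge: 2.5% × 15200.00 = 380.00
Total: 2151.19 + 380.00 = 2531.19

2531.19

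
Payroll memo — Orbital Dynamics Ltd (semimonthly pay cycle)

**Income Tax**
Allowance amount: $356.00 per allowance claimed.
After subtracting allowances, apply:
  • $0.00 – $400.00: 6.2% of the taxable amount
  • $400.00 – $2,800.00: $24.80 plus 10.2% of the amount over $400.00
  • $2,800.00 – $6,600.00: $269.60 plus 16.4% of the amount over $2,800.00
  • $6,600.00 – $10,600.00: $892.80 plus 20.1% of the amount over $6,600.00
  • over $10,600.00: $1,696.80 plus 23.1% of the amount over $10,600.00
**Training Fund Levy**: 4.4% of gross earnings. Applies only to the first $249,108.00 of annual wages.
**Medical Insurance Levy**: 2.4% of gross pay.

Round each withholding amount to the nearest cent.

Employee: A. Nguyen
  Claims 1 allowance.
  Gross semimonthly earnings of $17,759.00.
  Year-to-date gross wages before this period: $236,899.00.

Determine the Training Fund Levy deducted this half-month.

Training Fund Levy: cap $249,108.00 − YTD $236,899.00 = $12,209.00 subject; 4.4% × $12,209.00 = $537.20

$537.20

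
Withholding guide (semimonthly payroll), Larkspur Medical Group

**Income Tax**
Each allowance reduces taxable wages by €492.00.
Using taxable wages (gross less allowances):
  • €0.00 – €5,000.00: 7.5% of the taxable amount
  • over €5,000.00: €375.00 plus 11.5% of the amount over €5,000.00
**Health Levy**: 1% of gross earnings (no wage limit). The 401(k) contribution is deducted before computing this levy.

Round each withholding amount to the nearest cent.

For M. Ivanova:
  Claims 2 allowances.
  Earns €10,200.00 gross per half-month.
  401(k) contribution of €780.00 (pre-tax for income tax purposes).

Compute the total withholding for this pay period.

€864.34

Income Tax: taxable = €10,200.00 − €780.00 − 2×€492.00 = €8,436.00
  €375.00 + 11.5% × (€8,436.00 − €5,000.00) = €375.00 + 11.5% × €3,436.00 = €770.14
Health Levy: 1% × €9,420.00 = €94.20
Total: €770.14 + €94.20 = €864.34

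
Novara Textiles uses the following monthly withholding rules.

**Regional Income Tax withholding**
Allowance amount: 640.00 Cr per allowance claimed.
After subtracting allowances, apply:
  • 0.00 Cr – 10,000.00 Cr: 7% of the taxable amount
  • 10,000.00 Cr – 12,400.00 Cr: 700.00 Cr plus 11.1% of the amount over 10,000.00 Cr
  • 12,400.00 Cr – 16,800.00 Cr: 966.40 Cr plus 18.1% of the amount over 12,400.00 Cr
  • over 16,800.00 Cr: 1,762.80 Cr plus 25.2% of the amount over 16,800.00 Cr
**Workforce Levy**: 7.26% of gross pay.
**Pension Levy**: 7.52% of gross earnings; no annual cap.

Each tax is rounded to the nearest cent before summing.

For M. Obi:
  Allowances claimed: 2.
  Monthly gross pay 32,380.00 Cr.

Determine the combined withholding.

10,152.17 Cr

Regional Income Tax: taxable = 32,380.00 Cr − 2×640.00 Cr = 31,100.00 Cr
  1,762.80 Cr + 25.2% × (31,100.00 Cr − 16,800.00 Cr) = 1,762.80 Cr + 25.2% × 14,300.00 Cr = 5,366.40 Cr
Workforce Levy: 7.26% × 32,380.00 Cr = 2,350.79 Cr
Pension Levy: 7.52% × 32,380.00 Cr = 2,434.98 Cr
Total: 5,366.40 Cr + 2,350.79 Cr + 2,434.98 Cr = 10,152.17 Cr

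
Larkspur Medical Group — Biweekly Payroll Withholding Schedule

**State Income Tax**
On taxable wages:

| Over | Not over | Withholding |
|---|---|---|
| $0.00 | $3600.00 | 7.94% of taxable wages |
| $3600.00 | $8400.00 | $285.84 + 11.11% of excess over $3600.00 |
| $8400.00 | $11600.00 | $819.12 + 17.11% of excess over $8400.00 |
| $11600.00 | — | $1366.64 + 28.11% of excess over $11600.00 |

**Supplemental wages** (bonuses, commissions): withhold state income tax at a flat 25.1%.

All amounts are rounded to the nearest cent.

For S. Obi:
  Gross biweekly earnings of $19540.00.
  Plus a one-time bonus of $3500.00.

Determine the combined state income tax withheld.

$4477.07

State Income Tax: taxable = $19540.00
  $1366.64 + 28.11% × ($19540.00 − $11600.00) = $1366.64 + 28.11% × $7940.00 = $3598.57
Supplemental (25.1% flat on bonus): 25.1% × $3500.00 = $878.50
Total state income tax: $3598.57 + $878.50 = $4477.07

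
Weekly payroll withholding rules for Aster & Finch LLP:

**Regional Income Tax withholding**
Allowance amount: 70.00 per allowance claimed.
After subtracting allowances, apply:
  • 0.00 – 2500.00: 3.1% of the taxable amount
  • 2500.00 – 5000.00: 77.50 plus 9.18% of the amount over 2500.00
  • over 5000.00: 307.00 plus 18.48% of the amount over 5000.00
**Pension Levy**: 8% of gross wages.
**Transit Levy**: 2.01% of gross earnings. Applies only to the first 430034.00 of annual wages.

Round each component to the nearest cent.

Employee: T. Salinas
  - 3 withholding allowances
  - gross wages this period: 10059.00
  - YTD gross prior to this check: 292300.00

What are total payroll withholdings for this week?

2210.01

Regional Income Tax: taxable = 10059.00 − 3×70.00 = 9849.00
  307.00 + 18.48% × (9849.00 − 5000.00) = 307.00 + 18.48% × 4849.00 = 1203.10
Pension Levy: 8% × 10059.00 = 804.72
Transit Levy: 2.01% × 10059.00 = 202.19
Total: 1203.10 + 804.72 + 202.19 = 2210.01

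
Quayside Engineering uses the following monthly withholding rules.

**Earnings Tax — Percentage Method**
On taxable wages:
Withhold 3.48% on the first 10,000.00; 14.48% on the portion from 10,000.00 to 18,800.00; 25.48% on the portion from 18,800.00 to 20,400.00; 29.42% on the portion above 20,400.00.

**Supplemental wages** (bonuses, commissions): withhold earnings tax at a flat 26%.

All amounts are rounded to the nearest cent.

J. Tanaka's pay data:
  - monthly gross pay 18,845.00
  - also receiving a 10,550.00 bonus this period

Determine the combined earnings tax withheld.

4,376.71

Earnings Tax: taxable = 18,845.00
  1,622.24 + 25.48% × (18,845.00 − 18,800.00) = 1,622.24 + 25.48% × 45.00 = 1,633.71
Supplemental (26% flat on bonus): 26% × 10,550.00 = 2,743.00
Total earnings tax: 1,633.71 + 2,743.00 = 4,376.71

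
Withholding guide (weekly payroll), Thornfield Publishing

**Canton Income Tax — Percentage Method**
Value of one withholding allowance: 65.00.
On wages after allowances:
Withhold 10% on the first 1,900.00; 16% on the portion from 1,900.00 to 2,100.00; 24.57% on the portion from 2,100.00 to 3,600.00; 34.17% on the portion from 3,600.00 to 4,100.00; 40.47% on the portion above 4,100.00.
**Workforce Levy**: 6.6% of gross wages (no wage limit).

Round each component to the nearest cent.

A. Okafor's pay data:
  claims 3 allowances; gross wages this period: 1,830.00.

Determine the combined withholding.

284.28

Canton Income Tax: taxable = 1,830.00 − 3×65.00 = 1,635.00
  10% × 1,635.00 = 163.50
Workforce Levy: 6.6% × 1,830.00 = 120.78
Total: 163.50 + 120.78 = 284.28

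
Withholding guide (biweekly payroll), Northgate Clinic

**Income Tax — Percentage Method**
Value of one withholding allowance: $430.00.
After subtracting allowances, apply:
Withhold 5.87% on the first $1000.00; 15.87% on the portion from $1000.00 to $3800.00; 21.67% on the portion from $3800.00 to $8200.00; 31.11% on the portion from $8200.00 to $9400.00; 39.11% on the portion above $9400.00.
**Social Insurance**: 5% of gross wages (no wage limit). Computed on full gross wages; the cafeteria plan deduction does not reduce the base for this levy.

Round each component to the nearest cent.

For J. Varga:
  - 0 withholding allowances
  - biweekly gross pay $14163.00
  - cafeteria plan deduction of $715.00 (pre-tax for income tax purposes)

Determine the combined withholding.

Income Tax: taxable = $14163.00 − $715.00 = $13448.00
  $1829.86 + 39.11% × ($13448.00 − $9400.00) = $1829.86 + 39.11% × $4048.00 = $3413.03
Social Insurance: 5% × $14163.00 = $708.15
Total: $3413.03 + $708.15 = $4121.18

$4121.18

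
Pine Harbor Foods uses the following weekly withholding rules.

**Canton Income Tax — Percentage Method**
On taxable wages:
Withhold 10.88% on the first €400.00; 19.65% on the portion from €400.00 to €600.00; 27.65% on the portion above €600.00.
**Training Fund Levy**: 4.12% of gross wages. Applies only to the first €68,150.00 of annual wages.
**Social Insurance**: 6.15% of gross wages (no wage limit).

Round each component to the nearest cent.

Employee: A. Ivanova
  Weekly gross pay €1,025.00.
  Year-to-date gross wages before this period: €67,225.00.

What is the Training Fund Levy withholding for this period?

€38.11

Training Fund Levy: cap €68,150.00 − YTD €67,225.00 = €925.00 subject; 4.12% × €925.00 = €38.11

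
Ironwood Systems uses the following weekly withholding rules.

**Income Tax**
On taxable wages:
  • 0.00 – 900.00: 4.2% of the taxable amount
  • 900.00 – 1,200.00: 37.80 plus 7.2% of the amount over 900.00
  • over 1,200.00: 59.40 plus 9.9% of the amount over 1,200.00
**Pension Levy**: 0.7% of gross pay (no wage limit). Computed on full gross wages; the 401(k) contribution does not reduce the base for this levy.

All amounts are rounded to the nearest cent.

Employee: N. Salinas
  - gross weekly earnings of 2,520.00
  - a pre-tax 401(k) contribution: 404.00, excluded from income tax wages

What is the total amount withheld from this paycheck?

Income Tax: taxable = 2,520.00 − 404.00 = 2,116.00
  59.40 + 9.9% × (2,116.00 − 1,200.00) = 59.40 + 9.9% × 916.00 = 150.08
Pension Levy: 0.7% × 2,520.00 = 17.64
Total: 150.08 + 17.64 = 167.72

167.72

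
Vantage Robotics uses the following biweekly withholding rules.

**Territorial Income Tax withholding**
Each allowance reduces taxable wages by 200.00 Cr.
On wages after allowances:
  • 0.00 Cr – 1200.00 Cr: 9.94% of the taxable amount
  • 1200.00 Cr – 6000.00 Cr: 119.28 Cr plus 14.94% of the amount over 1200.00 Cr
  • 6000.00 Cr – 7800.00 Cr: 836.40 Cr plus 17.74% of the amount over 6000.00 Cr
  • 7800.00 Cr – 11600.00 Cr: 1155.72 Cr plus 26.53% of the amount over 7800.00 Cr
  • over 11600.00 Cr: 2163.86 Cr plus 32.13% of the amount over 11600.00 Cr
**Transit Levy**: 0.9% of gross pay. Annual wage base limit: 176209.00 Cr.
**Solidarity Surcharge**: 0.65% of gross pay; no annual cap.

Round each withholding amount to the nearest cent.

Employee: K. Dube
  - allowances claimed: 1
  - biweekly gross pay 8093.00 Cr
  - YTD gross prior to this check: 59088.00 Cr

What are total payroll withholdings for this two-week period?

1305.83 Cr

Territorial Income Tax: taxable = 8093.00 Cr − 1×200.00 Cr = 7893.00 Cr
  1155.72 Cr + 26.53% × (7893.00 Cr − 7800.00 Cr) = 1155.72 Cr + 26.53% × 93.00 Cr = 1180.39 Cr
Transit Levy: 0.9% × 8093.00 Cr = 72.84 Cr
Solidarity Surcharge: 0.65% × 8093.00 Cr = 52.60 Cr
Total: 1180.39 Cr + 72.84 Cr + 52.60 Cr = 1305.83 Cr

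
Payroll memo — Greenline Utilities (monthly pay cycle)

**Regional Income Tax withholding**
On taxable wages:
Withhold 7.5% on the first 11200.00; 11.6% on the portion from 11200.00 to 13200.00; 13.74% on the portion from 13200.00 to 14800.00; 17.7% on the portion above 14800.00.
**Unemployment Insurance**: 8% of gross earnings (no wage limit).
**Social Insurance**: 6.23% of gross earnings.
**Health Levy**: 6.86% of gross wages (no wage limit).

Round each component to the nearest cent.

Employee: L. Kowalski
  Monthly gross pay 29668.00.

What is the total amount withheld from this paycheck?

10180.46

Regional Income Tax: taxable = 29668.00
  1291.84 + 17.7% × (29668.00 − 14800.00) = 1291.84 + 17.7% × 14868.00 = 3923.48
Unemployment Insurance: 8% × 29668.00 = 2373.44
Social Insurance: 6.23% × 29668.00 = 1848.32
Health Levy: 6.86% × 29668.00 = 2035.22
Total: 3923.48 + 2373.44 + 1848.32 + 2035.22 = 10180.46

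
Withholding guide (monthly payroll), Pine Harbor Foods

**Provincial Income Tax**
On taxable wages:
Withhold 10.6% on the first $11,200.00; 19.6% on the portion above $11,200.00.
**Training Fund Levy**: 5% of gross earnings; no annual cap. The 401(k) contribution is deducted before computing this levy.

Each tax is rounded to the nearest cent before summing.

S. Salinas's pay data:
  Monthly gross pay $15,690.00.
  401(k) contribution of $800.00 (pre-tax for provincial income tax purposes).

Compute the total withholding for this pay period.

$2,654.94

Provincial Income Tax: taxable = $15,690.00 − $800.00 = $14,890.00
  $1,187.20 + 19.6% × ($14,890.00 − $11,200.00) = $1,187.20 + 19.6% × $3,690.00 = $1,910.44
Training Fund Levy: 5% × $14,890.00 = $744.50
Total: $1,910.44 + $744.50 = $2,654.94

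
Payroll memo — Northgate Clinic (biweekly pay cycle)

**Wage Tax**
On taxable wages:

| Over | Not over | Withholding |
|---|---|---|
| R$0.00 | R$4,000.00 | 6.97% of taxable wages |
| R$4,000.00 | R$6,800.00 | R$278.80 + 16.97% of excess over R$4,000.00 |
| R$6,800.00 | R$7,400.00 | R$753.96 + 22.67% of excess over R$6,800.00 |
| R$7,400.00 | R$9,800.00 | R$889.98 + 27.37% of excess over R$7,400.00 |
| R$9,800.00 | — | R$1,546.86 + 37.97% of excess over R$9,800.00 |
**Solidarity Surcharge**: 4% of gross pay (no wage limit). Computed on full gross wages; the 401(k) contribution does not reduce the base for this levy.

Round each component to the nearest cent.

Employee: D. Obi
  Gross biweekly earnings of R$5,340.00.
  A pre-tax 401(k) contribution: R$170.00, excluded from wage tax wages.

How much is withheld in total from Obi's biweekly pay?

R$690.95

Wage Tax: taxable = R$5,340.00 − R$170.00 = R$5,170.00
  R$278.80 + 16.97% × (R$5,170.00 − R$4,000.00) = R$278.80 + 16.97% × R$1,170.00 = R$477.35
Solidarity Surcharge: 4% × R$5,340.00 = R$213.60
Total: R$477.35 + R$213.60 = R$690.95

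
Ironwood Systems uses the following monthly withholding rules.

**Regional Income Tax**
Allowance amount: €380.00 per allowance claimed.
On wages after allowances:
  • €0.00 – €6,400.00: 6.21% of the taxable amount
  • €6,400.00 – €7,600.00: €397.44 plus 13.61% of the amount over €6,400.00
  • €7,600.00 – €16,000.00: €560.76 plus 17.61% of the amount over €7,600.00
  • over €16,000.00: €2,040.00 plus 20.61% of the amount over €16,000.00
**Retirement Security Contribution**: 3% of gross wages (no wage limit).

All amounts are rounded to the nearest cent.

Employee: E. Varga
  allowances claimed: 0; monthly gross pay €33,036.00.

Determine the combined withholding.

€6,542.20

Regional Income Tax: taxable = €33,036.00
  €2,040.00 + 20.61% × (€33,036.00 − €16,000.00) = €2,040.00 + 20.61% × €17,036.00 = €5,551.12
Retirement Security Contribution: 3% × €33,036.00 = €991.08
Total: €5,551.12 + €991.08 = €6,542.20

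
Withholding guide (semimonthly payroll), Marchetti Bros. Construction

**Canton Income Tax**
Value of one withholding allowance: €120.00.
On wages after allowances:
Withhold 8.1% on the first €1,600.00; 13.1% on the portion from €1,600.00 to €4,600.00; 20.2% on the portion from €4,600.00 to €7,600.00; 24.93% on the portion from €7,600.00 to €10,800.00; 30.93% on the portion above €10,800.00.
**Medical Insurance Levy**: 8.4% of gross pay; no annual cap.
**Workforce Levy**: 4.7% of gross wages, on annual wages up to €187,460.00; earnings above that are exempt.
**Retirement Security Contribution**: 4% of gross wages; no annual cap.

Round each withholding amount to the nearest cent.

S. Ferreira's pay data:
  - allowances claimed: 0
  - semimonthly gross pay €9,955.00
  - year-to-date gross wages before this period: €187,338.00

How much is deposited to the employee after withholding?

€6,999.15

Canton Income Tax: taxable = €9,955.00
  €1,128.60 + 24.93% × (€9,955.00 − €7,600.00) = €1,128.60 + 24.93% × €2,355.00 = €1,715.70
Medical Insurance Levy: 8.4% × €9,955.00 = €836.22
Workforce Levy: cap €187,460.00 − YTD €187,338.00 = €122.00 subject; 4.7% × €122.00 = €5.73
Retirement Security Contribution: 4% × €9,955.00 = €398.20
Total withheld: €1,715.70 + €836.22 + €5.73 + €398.20 = €2,955.85
Net pay: €9,955.00 − €2,955.85 = €6,999.15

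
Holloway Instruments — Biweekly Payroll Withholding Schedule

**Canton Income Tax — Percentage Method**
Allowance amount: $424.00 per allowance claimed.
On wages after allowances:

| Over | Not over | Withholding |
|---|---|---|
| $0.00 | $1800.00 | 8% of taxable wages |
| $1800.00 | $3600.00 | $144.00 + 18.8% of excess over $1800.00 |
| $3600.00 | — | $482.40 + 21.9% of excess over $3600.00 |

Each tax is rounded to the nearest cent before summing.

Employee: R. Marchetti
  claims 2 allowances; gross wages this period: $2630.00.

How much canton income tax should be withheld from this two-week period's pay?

Canton Income Tax: taxable = $2630.00 − 2×$424.00 = $1782.00
  8% × $1782.00 = $142.56

$142.56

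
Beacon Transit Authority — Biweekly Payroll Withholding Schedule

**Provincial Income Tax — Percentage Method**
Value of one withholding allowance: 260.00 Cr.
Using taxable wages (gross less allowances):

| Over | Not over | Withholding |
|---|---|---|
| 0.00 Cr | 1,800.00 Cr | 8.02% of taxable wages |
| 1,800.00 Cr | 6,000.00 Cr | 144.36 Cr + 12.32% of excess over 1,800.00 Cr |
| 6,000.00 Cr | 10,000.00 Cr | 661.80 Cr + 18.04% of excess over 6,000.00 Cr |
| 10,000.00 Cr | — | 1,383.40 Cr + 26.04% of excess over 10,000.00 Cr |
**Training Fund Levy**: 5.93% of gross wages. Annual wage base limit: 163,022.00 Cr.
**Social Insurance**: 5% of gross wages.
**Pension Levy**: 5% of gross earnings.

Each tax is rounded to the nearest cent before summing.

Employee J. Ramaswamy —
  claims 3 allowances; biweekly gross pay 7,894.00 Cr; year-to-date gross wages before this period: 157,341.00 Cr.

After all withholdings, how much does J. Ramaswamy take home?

5,904.95 Cr

Provincial Income Tax: taxable = 7,894.00 Cr − 3×260.00 Cr = 7,114.00 Cr
  661.80 Cr + 18.04% × (7,114.00 Cr − 6,000.00 Cr) = 661.80 Cr + 18.04% × 1,114.00 Cr = 862.77 Cr
Training Fund Levy: cap 163,022.00 Cr − YTD 157,341.00 Cr = 5,681.00 Cr subject; 5.93% × 5,681.00 Cr = 336.88 Cr
Social Insurance: 5% × 7,894.00 Cr = 394.70 Cr
Pension Levy: 5% × 7,894.00 Cr = 394.70 Cr
Total withheld: 862.77 Cr + 336.88 Cr + 394.70 Cr + 394.70 Cr = 1,989.05 Cr
Net pay: 7,894.00 Cr − 1,989.05 Cr = 5,904.95 Cr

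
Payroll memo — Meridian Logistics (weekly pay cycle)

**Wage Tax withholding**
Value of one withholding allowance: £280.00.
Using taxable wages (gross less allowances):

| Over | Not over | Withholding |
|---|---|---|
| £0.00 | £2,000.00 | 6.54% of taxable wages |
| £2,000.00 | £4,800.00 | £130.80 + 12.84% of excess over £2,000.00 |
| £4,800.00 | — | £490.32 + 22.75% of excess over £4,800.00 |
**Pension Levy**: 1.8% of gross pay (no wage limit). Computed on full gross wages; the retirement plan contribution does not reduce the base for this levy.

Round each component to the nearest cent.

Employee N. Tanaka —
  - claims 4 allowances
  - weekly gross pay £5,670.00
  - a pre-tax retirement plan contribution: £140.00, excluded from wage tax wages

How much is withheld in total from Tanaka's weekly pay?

Wage Tax: taxable = £5,670.00 − £140.00 − 4×£280.00 = £4,410.00
  £130.80 + 12.84% × (£4,410.00 − £2,000.00) = £130.80 + 12.84% × £2,410.00 = £440.24
Pension Levy: 1.8% × £5,670.00 = £102.06
Total: £440.24 + £102.06 = £542.30

£542.30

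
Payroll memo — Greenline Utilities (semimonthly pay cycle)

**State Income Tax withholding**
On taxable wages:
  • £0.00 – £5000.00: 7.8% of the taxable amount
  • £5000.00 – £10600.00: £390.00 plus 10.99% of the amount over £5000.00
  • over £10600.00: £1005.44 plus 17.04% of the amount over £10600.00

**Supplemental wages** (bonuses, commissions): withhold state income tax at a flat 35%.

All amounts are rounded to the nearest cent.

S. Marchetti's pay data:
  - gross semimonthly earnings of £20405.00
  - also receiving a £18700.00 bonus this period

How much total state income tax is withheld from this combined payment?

£9221.21

State Income Tax: taxable = £20405.00
  £1005.44 + 17.04% × (£20405.00 − £10600.00) = £1005.44 + 17.04% × £9805.00 = £2676.21
Supplemental (35% flat on bonus): 35% × £18700.00 = £6545.00
Total state income tax: £2676.21 + £6545.00 = £9221.21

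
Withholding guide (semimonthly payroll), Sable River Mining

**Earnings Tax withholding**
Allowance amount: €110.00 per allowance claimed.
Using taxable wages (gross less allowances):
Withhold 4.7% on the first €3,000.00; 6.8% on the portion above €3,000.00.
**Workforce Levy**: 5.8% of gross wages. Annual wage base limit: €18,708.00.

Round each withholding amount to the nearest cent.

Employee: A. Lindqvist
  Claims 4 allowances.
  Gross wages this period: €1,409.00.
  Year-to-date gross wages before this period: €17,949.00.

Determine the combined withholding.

€89.56

Earnings Tax: taxable = €1,409.00 − 4×€110.00 = €969.00
  4.7% × €969.00 = €45.54
Workforce Levy: cap €18,708.00 − YTD €17,949.00 = €759.00 subject; 5.8% × €759.00 = €44.02
Total: €45.54 + €44.02 = €89.56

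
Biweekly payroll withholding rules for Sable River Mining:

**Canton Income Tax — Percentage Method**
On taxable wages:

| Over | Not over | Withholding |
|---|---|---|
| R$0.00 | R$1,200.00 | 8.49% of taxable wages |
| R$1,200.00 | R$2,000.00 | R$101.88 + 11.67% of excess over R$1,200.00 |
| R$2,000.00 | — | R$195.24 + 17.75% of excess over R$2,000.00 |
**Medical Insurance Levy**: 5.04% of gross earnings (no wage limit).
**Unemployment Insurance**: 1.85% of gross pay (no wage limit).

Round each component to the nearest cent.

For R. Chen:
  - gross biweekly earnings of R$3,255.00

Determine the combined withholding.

Canton Income Tax: taxable = R$3,255.00
  R$195.24 + 17.75% × (R$3,255.00 − R$2,000.00) = R$195.24 + 17.75% × R$1,255.00 = R$418.00
Medical Insurance Levy: 5.04% × R$3,255.00 = R$164.05
Unemployment Insurance: 1.85% × R$3,255.00 = R$60.22
Total: R$418.00 + R$164.05 + R$60.22 = R$642.27

R$642.27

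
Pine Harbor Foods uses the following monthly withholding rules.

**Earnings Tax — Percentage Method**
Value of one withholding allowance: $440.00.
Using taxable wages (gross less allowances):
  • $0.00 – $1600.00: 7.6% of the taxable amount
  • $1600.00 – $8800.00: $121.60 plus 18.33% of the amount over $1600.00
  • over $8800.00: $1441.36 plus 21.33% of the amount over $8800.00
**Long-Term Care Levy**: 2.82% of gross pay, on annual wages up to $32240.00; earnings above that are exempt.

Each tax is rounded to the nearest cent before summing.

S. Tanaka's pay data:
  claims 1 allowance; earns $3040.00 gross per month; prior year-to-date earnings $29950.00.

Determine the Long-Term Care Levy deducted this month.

$64.58

Long-Term Care Levy: cap $32240.00 − YTD $29950.00 = $2290.00 subject; 2.82% × $2290.00 = $64.58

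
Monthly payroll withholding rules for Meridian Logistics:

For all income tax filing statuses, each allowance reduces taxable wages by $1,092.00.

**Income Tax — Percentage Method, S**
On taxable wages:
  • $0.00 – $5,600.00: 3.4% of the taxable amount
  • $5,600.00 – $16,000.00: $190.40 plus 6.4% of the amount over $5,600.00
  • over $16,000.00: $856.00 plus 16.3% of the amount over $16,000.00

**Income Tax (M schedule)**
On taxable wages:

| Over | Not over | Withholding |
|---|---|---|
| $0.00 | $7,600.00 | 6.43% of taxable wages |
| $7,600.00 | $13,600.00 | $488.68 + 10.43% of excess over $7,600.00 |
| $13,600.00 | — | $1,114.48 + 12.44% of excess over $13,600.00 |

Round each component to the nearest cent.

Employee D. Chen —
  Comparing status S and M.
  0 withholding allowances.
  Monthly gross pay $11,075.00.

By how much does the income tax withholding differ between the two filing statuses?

Income Tax (S): taxable = $11,075.00
  $190.40 + 6.4% × ($11,075.00 − $5,600.00) = $190.40 + 6.4% × $5,475.00 = $540.80
Income Tax (M): taxable = $11,075.00
  $488.68 + 10.43% × ($11,075.00 − $7,600.00) = $488.68 + 10.43% × $3,475.00 = $851.12
Difference: |$540.80 − $851.12| = $310.32 (higher under M)

$310.32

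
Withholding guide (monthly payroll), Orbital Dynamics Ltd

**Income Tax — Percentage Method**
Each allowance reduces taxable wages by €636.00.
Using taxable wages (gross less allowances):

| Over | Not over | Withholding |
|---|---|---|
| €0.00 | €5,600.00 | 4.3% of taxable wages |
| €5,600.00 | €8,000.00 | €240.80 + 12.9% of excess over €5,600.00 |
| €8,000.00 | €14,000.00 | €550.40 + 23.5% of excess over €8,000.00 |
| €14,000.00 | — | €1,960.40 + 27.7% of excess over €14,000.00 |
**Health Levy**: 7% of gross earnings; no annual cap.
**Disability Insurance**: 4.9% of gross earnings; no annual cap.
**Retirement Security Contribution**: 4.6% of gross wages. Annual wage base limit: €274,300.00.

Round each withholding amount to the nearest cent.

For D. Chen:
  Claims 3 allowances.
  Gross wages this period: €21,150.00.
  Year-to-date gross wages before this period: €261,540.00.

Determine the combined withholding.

€6,516.24

Income Tax: taxable = €21,150.00 − 3×€636.00 = €19,242.00
  €1,960.40 + 27.7% × (€19,242.00 − €14,000.00) = €1,960.40 + 27.7% × €5,242.00 = €3,412.43
Health Levy: 7% × €21,150.00 = €1,480.50
Disability Insurance: 4.9% × €21,150.00 = €1,036.35
Retirement Security Contribution: cap €274,300.00 − YTD €261,540.00 = €12,760.00 subject; 4.6% × €12,760.00 = €586.96
Total: €3,412.43 + €1,480.50 + €1,036.35 + €586.96 = €6,516.24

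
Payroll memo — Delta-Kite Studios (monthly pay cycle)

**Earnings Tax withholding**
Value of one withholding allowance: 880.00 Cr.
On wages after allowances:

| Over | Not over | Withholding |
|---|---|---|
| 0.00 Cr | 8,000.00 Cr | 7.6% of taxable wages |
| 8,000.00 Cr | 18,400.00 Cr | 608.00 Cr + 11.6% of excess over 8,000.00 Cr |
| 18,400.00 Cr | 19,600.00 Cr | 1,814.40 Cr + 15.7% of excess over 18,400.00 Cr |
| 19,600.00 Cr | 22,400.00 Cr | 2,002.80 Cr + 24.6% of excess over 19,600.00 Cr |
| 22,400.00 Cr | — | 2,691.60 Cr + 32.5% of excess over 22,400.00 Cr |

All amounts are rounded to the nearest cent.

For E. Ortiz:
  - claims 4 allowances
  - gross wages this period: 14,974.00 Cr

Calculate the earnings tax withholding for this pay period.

Earnings Tax: taxable = 14,974.00 Cr − 4×880.00 Cr = 11,454.00 Cr
  608.00 Cr + 11.6% × (11,454.00 Cr − 8,000.00 Cr) = 608.00 Cr + 11.6% × 3,454.00 Cr = 1,008.66 Cr

1,008.66 Cr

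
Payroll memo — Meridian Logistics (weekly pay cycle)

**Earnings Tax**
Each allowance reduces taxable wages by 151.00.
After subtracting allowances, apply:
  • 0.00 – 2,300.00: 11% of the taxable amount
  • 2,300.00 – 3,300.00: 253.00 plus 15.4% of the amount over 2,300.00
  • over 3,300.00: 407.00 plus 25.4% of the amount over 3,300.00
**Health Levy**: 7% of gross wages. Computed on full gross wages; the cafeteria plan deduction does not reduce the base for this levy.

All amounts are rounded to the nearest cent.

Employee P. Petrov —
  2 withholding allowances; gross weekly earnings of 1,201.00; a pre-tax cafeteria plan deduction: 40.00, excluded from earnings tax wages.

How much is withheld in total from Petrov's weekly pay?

178.56

Earnings Tax: taxable = 1,201.00 − 40.00 − 2×151.00 = 859.00
  11% × 859.00 = 94.49
Health Levy: 7% × 1,201.00 = 84.07
Total: 94.49 + 84.07 = 178.56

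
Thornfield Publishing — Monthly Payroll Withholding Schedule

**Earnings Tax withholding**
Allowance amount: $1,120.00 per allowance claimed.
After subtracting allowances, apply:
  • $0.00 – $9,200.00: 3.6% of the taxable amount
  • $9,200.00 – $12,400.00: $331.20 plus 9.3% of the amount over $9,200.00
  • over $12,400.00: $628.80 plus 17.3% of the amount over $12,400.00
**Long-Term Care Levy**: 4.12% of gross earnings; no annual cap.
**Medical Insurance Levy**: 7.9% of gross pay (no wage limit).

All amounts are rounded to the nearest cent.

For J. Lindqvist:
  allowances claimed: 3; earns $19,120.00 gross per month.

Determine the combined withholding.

$3,508.30

Earnings Tax: taxable = $19,120.00 − 3×$1,120.00 = $15,760.00
  $628.80 + 17.3% × ($15,760.00 − $12,400.00) = $628.80 + 17.3% × $3,360.00 = $1,210.08
Long-Term Care Levy: 4.12% × $19,120.00 = $787.74
Medical Insurance Levy: 7.9% × $19,120.00 = $1,510.48
Total: $1,210.08 + $787.74 + $1,510.48 = $3,508.30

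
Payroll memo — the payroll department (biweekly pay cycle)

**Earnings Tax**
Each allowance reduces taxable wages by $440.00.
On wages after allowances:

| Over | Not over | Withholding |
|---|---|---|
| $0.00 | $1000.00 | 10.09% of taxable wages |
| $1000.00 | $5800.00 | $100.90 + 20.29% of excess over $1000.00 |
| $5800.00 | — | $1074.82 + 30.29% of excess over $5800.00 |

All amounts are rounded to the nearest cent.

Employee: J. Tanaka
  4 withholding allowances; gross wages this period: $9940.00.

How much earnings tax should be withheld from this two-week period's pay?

$1795.72

Earnings Tax: taxable = $9940.00 − 4×$440.00 = $8180.00
  $1074.82 + 30.29% × ($8180.00 − $5800.00) = $1074.82 + 30.29% × $2380.00 = $1795.72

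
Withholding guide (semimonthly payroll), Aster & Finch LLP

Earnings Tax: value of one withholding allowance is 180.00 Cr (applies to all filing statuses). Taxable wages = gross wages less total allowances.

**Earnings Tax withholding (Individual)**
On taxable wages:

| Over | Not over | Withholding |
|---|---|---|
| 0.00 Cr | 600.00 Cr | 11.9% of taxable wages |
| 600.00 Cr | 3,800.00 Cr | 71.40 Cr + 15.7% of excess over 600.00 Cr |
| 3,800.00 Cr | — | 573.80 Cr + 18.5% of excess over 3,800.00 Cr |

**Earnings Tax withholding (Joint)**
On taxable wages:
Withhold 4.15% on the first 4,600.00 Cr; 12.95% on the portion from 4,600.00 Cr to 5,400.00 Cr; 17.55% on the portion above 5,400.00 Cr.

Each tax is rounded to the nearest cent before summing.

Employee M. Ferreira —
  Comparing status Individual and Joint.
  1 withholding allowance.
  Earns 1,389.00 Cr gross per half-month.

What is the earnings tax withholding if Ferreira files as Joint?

Earnings Tax (Joint): taxable = 1,389.00 Cr − 1×180.00 Cr = 1,209.00 Cr
  4.15% × 1,209.00 Cr = 50.17 Cr

50.17 Cr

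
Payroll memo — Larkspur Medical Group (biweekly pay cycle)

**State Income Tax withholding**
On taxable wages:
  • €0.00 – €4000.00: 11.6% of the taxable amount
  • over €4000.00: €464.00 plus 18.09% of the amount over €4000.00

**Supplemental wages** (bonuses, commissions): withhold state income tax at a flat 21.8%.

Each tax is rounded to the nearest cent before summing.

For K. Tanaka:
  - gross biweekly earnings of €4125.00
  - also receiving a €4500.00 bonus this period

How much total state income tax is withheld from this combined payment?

State Income Tax: taxable = €4125.00
  €464.00 + 18.09% × (€4125.00 − €4000.00) = €464.00 + 18.09% × €125.00 = €486.61
Supplemental (21.8% flat on bonus): 21.8% × €4500.00 = €981.00
Total state income tax: €486.61 + €981.00 = €1467.61

€1467.61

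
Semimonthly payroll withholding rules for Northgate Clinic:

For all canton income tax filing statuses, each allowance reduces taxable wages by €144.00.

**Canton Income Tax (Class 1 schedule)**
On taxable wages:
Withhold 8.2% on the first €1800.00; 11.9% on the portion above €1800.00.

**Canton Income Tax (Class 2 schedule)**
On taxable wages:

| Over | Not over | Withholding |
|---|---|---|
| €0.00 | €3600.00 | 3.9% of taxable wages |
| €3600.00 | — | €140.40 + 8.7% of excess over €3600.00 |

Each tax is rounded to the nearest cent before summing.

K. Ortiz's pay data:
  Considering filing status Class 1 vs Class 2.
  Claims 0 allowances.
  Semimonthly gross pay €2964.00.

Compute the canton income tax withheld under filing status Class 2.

€115.60

Canton Income Tax (Class 2): taxable = €2964.00
  3.9% × €2964.00 = €115.60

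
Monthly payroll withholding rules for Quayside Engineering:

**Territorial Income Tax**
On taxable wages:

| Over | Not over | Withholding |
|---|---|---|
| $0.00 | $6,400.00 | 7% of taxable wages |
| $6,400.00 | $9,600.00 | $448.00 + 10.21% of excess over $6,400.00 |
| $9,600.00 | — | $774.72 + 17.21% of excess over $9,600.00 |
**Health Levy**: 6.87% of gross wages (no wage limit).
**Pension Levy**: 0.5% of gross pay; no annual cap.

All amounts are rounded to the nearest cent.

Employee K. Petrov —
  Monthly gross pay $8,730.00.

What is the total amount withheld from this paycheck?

$1,329.29

Territorial Income Tax: taxable = $8,730.00
  $448.00 + 10.21% × ($8,730.00 − $6,400.00) = $448.00 + 10.21% × $2,330.00 = $685.89
Health Levy: 6.87% × $8,730.00 = $599.75
Pension Levy: 0.5% × $8,730.00 = $43.65
Total: $685.89 + $599.75 + $43.65 = $1,329.29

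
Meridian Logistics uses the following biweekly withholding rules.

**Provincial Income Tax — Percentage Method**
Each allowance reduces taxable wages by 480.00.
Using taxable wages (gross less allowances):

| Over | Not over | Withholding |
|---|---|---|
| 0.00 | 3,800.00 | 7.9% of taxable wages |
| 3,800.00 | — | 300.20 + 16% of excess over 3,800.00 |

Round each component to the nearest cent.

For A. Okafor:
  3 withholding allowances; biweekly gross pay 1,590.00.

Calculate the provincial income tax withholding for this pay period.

11.85

Provincial Income Tax: taxable = 1,590.00 − 3×480.00 = 150.00
  7.9% × 150.00 = 11.85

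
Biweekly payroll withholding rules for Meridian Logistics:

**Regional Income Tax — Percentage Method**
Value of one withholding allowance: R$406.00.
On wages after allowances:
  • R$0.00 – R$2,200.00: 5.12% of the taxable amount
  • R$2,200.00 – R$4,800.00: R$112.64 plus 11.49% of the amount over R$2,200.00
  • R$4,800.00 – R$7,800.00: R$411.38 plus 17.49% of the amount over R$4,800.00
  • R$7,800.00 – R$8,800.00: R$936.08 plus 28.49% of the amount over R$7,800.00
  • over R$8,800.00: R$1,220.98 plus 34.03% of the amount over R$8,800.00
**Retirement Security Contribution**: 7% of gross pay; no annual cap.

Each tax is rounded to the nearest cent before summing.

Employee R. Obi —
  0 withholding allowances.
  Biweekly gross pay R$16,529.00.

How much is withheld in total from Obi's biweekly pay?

Regional Income Tax: taxable = R$16,529.00
  R$1,220.98 + 34.03% × (R$16,529.00 − R$8,800.00) = R$1,220.98 + 34.03% × R$7,729.00 = R$3,851.16
Retirement Security Contribution: 7% × R$16,529.00 = R$1,157.03
Total: R$3,851.16 + R$1,157.03 = R$5,008.19

R$5,008.19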